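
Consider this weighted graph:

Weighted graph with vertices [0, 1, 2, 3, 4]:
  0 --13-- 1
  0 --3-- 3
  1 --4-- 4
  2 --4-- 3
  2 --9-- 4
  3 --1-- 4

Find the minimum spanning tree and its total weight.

Applying Kruskal's algorithm (sort edges by weight, add if no cycle):
  Add (3,4) w=1
  Add (0,3) w=3
  Add (1,4) w=4
  Add (2,3) w=4
  Skip (2,4) w=9 (creates cycle)
  Skip (0,1) w=13 (creates cycle)
MST weight = 12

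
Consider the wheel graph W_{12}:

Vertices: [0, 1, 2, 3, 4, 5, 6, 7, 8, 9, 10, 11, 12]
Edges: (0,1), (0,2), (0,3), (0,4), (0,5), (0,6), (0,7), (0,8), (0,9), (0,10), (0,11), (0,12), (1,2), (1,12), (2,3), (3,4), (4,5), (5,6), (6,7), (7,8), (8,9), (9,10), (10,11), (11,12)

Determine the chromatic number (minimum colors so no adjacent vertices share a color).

W_{12} = C_{12} plus a hub adjacent to every cycle vertex.
The outer cycle needs 2 colors (even cycle); the hub is adjacent to all of them so needs a fresh color.
Chromatic number = 2 + 1 = 3.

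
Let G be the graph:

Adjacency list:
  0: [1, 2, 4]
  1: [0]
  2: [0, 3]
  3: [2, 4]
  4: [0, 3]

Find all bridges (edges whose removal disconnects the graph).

A bridge is an edge whose removal increases the number of connected components.
Bridges found: (0,1)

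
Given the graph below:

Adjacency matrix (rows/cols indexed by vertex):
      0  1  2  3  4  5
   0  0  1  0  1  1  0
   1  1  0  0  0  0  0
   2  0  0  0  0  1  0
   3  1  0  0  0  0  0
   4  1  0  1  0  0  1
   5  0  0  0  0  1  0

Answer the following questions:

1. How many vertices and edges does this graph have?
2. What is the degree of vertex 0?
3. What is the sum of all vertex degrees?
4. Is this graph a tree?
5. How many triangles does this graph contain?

Count: 6 vertices, 5 edges.
Vertex 0 has neighbors [1, 3, 4], degree = 3.
Handshaking lemma: 2 * 5 = 10.
A graph is a tree iff it is connected and has exactly n-1 edges. This graph is connected (all 6 vertices in one component) and has 6-1 = 5 edges. It is a tree.
Number of triangles = 0.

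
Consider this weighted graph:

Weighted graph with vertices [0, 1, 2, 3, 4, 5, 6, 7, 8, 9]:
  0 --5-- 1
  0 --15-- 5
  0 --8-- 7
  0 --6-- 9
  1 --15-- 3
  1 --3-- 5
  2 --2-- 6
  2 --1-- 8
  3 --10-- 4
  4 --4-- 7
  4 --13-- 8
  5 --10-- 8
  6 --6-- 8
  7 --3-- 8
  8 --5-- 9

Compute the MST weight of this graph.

Applying Kruskal's algorithm (sort edges by weight, add if no cycle):
  Add (2,8) w=1
  Add (2,6) w=2
  Add (1,5) w=3
  Add (7,8) w=3
  Add (4,7) w=4
  Add (0,1) w=5
  Add (8,9) w=5
  Add (0,9) w=6
  Skip (6,8) w=6 (creates cycle)
  Skip (0,7) w=8 (creates cycle)
  Add (3,4) w=10
  Skip (5,8) w=10 (creates cycle)
  Skip (4,8) w=13 (creates cycle)
  Skip (0,5) w=15 (creates cycle)
  Skip (1,3) w=15 (creates cycle)
MST weight = 39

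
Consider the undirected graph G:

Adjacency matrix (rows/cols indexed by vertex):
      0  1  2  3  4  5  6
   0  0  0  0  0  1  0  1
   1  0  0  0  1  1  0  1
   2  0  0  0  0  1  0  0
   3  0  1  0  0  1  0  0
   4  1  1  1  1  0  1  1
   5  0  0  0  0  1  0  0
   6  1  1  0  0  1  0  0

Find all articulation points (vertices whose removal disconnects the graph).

An articulation point is a vertex whose removal disconnects the graph.
Articulation points: [4]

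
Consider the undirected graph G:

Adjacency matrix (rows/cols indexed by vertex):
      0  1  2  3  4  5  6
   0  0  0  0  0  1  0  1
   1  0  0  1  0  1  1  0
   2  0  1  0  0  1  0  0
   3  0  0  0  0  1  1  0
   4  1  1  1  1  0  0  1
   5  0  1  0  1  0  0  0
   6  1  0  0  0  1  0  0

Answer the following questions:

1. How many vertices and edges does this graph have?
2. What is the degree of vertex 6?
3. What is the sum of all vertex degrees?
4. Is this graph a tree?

Count: 7 vertices, 9 edges.
Vertex 6 has neighbors [0, 4], degree = 2.
Handshaking lemma: 2 * 9 = 18.
A tree on 7 vertices has 6 edges. This graph has 9 edges (3 extra). Not a tree.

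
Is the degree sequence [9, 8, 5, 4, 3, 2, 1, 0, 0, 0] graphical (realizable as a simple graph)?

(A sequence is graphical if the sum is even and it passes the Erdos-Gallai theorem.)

Sum of degrees = 32. Sum is even but fails Erdos-Gallai. The sequence is NOT graphical.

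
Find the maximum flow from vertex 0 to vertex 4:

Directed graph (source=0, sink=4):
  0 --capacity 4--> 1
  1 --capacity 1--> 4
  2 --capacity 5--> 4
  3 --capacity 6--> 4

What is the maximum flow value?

Computing max flow:
  Flow on (0->1): 1/4
  Flow on (1->4): 1/1
Maximum flow = 1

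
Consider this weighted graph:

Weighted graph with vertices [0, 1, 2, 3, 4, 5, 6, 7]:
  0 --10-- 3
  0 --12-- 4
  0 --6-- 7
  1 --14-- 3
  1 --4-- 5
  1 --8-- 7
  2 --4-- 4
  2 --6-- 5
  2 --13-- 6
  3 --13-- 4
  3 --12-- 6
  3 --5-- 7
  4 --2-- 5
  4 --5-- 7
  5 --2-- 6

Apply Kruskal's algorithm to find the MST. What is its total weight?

Applying Kruskal's algorithm (sort edges by weight, add if no cycle):
  Add (4,5) w=2
  Add (5,6) w=2
  Add (1,5) w=4
  Add (2,4) w=4
  Add (3,7) w=5
  Add (4,7) w=5
  Add (0,7) w=6
  Skip (2,5) w=6 (creates cycle)
  Skip (1,7) w=8 (creates cycle)
  Skip (0,3) w=10 (creates cycle)
  Skip (0,4) w=12 (creates cycle)
  Skip (3,6) w=12 (creates cycle)
  Skip (2,6) w=13 (creates cycle)
  Skip (3,4) w=13 (creates cycle)
  Skip (1,3) w=14 (creates cycle)
MST weight = 28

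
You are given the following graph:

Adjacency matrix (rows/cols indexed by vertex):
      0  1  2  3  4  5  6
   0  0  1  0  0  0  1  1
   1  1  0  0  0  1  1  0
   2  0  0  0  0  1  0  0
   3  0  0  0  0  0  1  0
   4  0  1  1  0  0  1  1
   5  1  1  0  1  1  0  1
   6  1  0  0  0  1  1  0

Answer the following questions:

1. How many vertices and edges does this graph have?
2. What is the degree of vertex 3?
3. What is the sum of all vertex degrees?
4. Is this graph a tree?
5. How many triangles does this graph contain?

Count: 7 vertices, 10 edges.
Vertex 3 has neighbors [5], degree = 1.
Handshaking lemma: 2 * 10 = 20.
A tree on 7 vertices has 6 edges. This graph has 10 edges (4 extra). Not a tree.
Number of triangles = 4.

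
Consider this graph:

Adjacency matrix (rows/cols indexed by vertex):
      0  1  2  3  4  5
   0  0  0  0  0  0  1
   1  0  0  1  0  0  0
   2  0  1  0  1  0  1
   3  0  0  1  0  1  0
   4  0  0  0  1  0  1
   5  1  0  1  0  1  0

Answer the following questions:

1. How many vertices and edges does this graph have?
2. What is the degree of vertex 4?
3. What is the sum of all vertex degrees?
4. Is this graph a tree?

Count: 6 vertices, 6 edges.
Vertex 4 has neighbors [3, 5], degree = 2.
Handshaking lemma: 2 * 6 = 12.
A tree on 6 vertices has 5 edges. This graph has 6 edges (1 extra). Not a tree.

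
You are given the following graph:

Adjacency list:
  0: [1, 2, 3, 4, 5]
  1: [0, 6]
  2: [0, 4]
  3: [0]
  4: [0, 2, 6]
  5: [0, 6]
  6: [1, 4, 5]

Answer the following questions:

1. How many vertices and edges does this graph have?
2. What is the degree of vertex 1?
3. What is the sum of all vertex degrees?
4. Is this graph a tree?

Count: 7 vertices, 9 edges.
Vertex 1 has neighbors [0, 6], degree = 2.
Handshaking lemma: 2 * 9 = 18.
A tree on 7 vertices has 6 edges. This graph has 9 edges (3 extra). Not a tree.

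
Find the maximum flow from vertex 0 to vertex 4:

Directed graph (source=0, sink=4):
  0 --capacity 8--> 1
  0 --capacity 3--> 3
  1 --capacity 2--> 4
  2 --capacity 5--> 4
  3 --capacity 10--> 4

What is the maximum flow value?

Computing max flow:
  Flow on (0->1): 2/8
  Flow on (0->3): 3/3
  Flow on (1->4): 2/2
  Flow on (3->4): 3/10
Maximum flow = 5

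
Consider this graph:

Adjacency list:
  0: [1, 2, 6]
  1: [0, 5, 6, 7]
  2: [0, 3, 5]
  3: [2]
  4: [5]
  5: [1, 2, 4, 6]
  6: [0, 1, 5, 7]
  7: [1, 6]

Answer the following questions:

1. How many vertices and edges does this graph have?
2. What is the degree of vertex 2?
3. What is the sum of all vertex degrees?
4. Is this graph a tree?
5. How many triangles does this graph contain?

Count: 8 vertices, 11 edges.
Vertex 2 has neighbors [0, 3, 5], degree = 3.
Handshaking lemma: 2 * 11 = 22.
A tree on 8 vertices has 7 edges. This graph has 11 edges (4 extra). Not a tree.
Number of triangles = 3.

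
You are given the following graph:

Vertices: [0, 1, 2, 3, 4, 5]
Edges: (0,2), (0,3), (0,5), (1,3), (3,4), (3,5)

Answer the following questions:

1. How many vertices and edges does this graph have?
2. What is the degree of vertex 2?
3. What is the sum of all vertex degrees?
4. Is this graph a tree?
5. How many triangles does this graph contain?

Count: 6 vertices, 6 edges.
Vertex 2 has neighbors [0], degree = 1.
Handshaking lemma: 2 * 6 = 12.
A tree on 6 vertices has 5 edges. This graph has 6 edges (1 extra). Not a tree.
Number of triangles = 1.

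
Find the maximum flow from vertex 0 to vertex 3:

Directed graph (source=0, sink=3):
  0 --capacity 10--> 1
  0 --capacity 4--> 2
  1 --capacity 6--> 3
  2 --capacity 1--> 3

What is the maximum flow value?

Computing max flow:
  Flow on (0->1): 6/10
  Flow on (0->2): 1/4
  Flow on (1->3): 6/6
  Flow on (2->3): 1/1
Maximum flow = 7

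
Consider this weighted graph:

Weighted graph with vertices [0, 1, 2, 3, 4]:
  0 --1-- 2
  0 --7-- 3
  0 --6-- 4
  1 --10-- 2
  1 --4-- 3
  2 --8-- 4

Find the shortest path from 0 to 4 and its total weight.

Using Dijkstra's algorithm from vertex 0:
Shortest path: 0 -> 4
Total weight: 6 = 6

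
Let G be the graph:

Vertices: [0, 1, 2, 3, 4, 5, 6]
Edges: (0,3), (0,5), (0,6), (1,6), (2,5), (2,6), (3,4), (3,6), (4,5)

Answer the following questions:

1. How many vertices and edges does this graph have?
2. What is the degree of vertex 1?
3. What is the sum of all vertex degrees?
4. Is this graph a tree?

Count: 7 vertices, 9 edges.
Vertex 1 has neighbors [6], degree = 1.
Handshaking lemma: 2 * 9 = 18.
A tree on 7 vertices has 6 edges. This graph has 9 edges (3 extra). Not a tree.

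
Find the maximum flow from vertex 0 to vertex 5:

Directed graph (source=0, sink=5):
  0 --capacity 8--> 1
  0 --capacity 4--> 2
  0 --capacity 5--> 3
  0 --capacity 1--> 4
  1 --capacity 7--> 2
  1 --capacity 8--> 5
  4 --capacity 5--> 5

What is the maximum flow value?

Computing max flow:
  Flow on (0->1): 8/8
  Flow on (0->4): 1/1
  Flow on (1->5): 8/8
  Flow on (4->5): 1/5
Maximum flow = 9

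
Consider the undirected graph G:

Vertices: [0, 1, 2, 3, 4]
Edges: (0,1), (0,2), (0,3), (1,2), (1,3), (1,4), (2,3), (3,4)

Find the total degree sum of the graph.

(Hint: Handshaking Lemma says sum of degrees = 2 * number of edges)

Count edges: 8 edges.
By Handshaking Lemma: sum of degrees = 2 * 8 = 16.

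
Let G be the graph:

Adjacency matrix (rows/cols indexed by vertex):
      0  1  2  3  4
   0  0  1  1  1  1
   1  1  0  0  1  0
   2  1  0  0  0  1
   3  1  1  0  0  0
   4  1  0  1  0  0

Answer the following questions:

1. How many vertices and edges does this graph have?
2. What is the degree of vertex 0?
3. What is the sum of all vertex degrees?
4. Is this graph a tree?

Count: 5 vertices, 6 edges.
Vertex 0 has neighbors [1, 2, 3, 4], degree = 4.
Handshaking lemma: 2 * 6 = 12.
A tree on 5 vertices has 4 edges. This graph has 6 edges (2 extra). Not a tree.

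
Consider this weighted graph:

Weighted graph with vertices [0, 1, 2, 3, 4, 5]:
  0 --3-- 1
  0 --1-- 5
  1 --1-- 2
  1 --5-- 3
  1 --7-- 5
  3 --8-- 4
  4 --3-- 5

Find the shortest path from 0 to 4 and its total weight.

Using Dijkstra's algorithm from vertex 0:
Shortest path: 0 -> 5 -> 4
Total weight: 1 + 3 = 4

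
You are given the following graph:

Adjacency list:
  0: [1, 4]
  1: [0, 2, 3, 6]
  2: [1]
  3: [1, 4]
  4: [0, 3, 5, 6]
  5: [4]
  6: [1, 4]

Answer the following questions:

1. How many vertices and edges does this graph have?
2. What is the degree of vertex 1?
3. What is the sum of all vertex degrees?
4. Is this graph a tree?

Count: 7 vertices, 8 edges.
Vertex 1 has neighbors [0, 2, 3, 6], degree = 4.
Handshaking lemma: 2 * 8 = 16.
A tree on 7 vertices has 6 edges. This graph has 8 edges (2 extra). Not a tree.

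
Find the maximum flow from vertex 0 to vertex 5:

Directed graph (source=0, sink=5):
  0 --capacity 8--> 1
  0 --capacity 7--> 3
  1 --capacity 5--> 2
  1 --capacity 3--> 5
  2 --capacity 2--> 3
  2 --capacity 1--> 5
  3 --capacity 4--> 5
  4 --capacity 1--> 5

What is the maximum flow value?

Computing max flow:
  Flow on (0->1): 6/8
  Flow on (0->3): 2/7
  Flow on (1->2): 3/5
  Flow on (1->5): 3/3
  Flow on (2->3): 2/2
  Flow on (2->5): 1/1
  Flow on (3->5): 4/4
Maximum flow = 8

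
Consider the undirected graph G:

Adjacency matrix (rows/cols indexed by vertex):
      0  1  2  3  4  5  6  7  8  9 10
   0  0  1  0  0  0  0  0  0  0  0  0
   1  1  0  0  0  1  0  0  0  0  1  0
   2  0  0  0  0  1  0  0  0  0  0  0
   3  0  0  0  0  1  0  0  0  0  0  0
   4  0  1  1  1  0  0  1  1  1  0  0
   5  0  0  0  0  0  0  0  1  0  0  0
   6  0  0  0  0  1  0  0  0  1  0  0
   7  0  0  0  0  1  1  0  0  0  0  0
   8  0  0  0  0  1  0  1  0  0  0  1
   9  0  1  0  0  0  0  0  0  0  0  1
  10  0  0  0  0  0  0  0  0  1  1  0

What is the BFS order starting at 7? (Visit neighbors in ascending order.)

BFS from vertex 7 (neighbors processed in ascending order):
Visit order: 7, 4, 5, 1, 2, 3, 6, 8, 0, 9, 10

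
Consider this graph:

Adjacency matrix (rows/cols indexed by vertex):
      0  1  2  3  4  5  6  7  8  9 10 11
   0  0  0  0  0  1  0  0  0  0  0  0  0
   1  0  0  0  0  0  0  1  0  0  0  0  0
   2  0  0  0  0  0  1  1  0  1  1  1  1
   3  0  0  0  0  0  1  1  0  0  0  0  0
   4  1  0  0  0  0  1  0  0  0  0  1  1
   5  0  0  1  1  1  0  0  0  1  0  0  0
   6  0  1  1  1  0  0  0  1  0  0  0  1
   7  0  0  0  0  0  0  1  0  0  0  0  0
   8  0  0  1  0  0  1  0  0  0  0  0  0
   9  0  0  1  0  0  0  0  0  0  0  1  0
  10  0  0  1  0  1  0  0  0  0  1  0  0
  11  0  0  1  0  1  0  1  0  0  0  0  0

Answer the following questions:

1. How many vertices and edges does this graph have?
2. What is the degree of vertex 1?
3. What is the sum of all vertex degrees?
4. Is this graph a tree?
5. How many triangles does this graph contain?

Count: 12 vertices, 17 edges.
Vertex 1 has neighbors [6], degree = 1.
Handshaking lemma: 2 * 17 = 34.
A tree on 12 vertices has 11 edges. This graph has 17 edges (6 extra). Not a tree.
Number of triangles = 3.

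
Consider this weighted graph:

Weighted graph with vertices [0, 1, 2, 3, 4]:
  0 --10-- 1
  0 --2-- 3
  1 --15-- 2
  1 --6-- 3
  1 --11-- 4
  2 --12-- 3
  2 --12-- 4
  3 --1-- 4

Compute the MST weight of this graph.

Applying Kruskal's algorithm (sort edges by weight, add if no cycle):
  Add (3,4) w=1
  Add (0,3) w=2
  Add (1,3) w=6
  Skip (0,1) w=10 (creates cycle)
  Skip (1,4) w=11 (creates cycle)
  Add (2,3) w=12
  Skip (2,4) w=12 (creates cycle)
  Skip (1,2) w=15 (creates cycle)
MST weight = 21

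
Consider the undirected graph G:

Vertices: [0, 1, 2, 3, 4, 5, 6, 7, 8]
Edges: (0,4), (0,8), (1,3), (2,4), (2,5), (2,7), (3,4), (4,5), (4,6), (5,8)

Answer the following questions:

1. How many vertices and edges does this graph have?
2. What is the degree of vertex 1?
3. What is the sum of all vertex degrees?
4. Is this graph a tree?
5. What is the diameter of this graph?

Count: 9 vertices, 10 edges.
Vertex 1 has neighbors [3], degree = 1.
Handshaking lemma: 2 * 10 = 20.
A tree on 9 vertices has 8 edges. This graph has 10 edges (2 extra). Not a tree.
Diameter (longest shortest path) = 4.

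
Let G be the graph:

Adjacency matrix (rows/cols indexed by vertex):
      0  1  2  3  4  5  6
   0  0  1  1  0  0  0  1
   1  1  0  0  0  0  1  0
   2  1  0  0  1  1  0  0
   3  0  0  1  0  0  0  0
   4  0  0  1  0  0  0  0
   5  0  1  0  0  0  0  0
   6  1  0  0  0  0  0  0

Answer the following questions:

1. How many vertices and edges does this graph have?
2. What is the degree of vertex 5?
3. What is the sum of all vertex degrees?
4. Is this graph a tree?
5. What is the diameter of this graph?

Count: 7 vertices, 6 edges.
Vertex 5 has neighbors [1], degree = 1.
Handshaking lemma: 2 * 6 = 12.
A graph is a tree iff it is connected and has exactly n-1 edges. This graph is connected (all 7 vertices in one component) and has 7-1 = 6 edges. It is a tree.
Diameter (longest shortest path) = 4.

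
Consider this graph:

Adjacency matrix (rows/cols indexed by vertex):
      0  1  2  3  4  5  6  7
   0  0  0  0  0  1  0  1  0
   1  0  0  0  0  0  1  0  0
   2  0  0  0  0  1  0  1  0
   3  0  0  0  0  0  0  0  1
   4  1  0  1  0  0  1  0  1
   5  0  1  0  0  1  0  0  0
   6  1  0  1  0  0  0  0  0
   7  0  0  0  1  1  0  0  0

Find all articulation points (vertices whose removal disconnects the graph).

An articulation point is a vertex whose removal disconnects the graph.
Articulation points: [4, 5, 7]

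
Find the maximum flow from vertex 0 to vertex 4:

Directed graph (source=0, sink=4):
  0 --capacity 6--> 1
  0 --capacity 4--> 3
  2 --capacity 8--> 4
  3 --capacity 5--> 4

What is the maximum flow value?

Computing max flow:
  Flow on (0->3): 4/4
  Flow on (3->4): 4/5
Maximum flow = 4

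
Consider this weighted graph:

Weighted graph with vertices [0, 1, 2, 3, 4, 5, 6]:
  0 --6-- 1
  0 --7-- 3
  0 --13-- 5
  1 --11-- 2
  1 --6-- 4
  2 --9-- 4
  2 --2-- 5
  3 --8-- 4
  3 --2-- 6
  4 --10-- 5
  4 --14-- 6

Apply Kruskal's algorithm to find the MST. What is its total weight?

Applying Kruskal's algorithm (sort edges by weight, add if no cycle):
  Add (2,5) w=2
  Add (3,6) w=2
  Add (0,1) w=6
  Add (1,4) w=6
  Add (0,3) w=7
  Skip (3,4) w=8 (creates cycle)
  Add (2,4) w=9
  Skip (4,5) w=10 (creates cycle)
  Skip (1,2) w=11 (creates cycle)
  Skip (0,5) w=13 (creates cycle)
  Skip (4,6) w=14 (creates cycle)
MST weight = 32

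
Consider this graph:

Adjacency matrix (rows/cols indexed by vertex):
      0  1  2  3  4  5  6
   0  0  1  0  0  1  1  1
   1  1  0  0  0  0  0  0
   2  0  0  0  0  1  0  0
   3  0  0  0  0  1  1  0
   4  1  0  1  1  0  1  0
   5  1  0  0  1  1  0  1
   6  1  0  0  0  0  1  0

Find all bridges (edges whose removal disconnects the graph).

A bridge is an edge whose removal increases the number of connected components.
Bridges found: (0,1), (2,4)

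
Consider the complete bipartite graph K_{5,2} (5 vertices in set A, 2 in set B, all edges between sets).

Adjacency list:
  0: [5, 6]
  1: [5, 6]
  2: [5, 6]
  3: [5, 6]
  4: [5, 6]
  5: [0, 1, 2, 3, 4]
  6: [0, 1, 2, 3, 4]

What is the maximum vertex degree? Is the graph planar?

Set-A vertices have degree 2; set-B vertices have degree 5. Maximum degree = max(5,2) = 5.
min(5,2) <= 2, so K_{5,2} avoids a K_{3,3} subdivision and is planar.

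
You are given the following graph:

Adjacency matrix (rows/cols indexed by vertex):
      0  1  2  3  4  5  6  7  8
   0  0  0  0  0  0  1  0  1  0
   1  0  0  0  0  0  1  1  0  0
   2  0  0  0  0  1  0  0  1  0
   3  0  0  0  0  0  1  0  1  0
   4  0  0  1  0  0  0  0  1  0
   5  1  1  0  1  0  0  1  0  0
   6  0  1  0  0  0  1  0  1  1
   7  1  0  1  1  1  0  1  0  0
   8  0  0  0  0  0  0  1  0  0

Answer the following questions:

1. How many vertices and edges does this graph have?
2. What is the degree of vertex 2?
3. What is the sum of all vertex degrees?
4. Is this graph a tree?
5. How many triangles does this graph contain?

Count: 9 vertices, 12 edges.
Vertex 2 has neighbors [4, 7], degree = 2.
Handshaking lemma: 2 * 12 = 24.
A tree on 9 vertices has 8 edges. This graph has 12 edges (4 extra). Not a tree.
Number of triangles = 2.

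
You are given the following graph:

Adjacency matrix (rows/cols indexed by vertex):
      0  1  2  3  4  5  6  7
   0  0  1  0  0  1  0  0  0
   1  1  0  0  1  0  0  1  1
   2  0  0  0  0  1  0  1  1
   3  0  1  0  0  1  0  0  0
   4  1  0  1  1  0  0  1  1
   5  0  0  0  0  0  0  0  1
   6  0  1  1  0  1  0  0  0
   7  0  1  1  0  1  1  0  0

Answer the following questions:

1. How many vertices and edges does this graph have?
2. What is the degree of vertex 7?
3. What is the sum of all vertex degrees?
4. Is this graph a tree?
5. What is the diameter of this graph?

Count: 8 vertices, 12 edges.
Vertex 7 has neighbors [1, 2, 4, 5], degree = 4.
Handshaking lemma: 2 * 12 = 24.
A tree on 8 vertices has 7 edges. This graph has 12 edges (5 extra). Not a tree.
Diameter (longest shortest path) = 3.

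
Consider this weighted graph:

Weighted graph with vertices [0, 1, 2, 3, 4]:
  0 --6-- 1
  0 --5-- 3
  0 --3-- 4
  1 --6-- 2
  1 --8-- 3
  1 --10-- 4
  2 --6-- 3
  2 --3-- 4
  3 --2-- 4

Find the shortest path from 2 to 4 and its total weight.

Using Dijkstra's algorithm from vertex 2:
Shortest path: 2 -> 4
Total weight: 3 = 3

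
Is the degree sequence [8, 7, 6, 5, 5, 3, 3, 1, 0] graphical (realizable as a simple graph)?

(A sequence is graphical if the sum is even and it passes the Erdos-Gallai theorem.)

Sum of degrees = 38. Sum is even but fails Erdos-Gallai. The sequence is NOT graphical.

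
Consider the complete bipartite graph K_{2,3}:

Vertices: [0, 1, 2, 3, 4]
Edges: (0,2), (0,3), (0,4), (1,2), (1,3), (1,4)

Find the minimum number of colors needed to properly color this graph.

K_{2,3} is bipartite: vertices split into two independent sets of size 2 and 3.
Color one set 0, the other 1. No adjacent vertices share a color.
Chromatic number = 2.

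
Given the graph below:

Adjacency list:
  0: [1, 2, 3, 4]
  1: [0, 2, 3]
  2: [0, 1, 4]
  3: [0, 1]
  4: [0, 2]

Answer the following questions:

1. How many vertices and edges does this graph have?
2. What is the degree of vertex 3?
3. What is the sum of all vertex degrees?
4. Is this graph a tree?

Count: 5 vertices, 7 edges.
Vertex 3 has neighbors [0, 1], degree = 2.
Handshaking lemma: 2 * 7 = 14.
A tree on 5 vertices has 4 edges. This graph has 7 edges (3 extra). Not a tree.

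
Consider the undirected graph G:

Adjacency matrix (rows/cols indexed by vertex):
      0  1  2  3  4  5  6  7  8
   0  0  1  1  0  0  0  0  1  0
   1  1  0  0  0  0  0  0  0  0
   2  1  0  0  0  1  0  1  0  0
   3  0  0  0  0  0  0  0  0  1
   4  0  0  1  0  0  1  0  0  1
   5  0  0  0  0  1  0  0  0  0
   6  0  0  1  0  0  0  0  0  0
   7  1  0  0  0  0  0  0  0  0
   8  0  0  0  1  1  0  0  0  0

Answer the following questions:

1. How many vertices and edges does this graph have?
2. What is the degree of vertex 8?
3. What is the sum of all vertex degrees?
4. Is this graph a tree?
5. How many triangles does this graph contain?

Count: 9 vertices, 8 edges.
Vertex 8 has neighbors [3, 4], degree = 2.
Handshaking lemma: 2 * 8 = 16.
A graph is a tree iff it is connected and has exactly n-1 edges. This graph is connected (all 9 vertices in one component) and has 9-1 = 8 edges. It is a tree.
Number of triangles = 0.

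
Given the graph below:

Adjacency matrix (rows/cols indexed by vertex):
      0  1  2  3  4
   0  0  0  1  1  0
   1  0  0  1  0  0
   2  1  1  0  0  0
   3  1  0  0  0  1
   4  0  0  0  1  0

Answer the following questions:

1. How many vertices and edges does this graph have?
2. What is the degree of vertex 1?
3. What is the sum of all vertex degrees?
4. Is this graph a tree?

Count: 5 vertices, 4 edges.
Vertex 1 has neighbors [2], degree = 1.
Handshaking lemma: 2 * 4 = 8.
A graph is a tree iff it is connected and has exactly n-1 edges. This graph is connected (all 5 vertices in one component) and has 5-1 = 4 edges. It is a tree.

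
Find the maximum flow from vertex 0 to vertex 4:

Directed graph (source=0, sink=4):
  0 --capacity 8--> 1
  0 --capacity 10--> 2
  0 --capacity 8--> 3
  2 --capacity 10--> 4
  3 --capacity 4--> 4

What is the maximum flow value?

Computing max flow:
  Flow on (0->2): 10/10
  Flow on (0->3): 4/8
  Flow on (2->4): 10/10
  Flow on (3->4): 4/4
Maximum flow = 14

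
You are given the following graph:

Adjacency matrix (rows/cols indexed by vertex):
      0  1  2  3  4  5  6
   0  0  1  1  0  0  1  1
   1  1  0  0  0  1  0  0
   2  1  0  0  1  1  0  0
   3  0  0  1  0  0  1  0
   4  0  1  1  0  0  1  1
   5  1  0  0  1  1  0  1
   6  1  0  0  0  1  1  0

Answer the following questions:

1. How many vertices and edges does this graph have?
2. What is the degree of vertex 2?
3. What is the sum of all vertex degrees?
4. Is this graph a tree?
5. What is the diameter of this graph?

Count: 7 vertices, 11 edges.
Vertex 2 has neighbors [0, 3, 4], degree = 3.
Handshaking lemma: 2 * 11 = 22.
A tree on 7 vertices has 6 edges. This graph has 11 edges (5 extra). Not a tree.
Diameter (longest shortest path) = 3.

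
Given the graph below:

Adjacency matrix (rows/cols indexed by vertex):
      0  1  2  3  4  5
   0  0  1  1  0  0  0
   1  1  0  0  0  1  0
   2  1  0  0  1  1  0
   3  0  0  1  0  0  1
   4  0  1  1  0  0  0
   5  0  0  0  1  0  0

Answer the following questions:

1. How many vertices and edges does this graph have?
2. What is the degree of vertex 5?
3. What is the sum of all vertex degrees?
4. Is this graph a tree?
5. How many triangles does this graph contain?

Count: 6 vertices, 6 edges.
Vertex 5 has neighbors [3], degree = 1.
Handshaking lemma: 2 * 6 = 12.
A tree on 6 vertices has 5 edges. This graph has 6 edges (1 extra). Not a tree.
Number of triangles = 0.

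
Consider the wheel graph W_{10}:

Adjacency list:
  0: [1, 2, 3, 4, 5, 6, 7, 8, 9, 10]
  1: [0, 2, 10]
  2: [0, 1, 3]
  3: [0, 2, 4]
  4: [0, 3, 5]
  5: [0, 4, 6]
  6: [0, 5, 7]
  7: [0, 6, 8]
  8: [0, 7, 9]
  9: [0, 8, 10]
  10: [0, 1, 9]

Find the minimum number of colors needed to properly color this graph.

W_{10} = C_{10} plus a hub adjacent to every cycle vertex.
The outer cycle needs 2 colors (even cycle); the hub is adjacent to all of them so needs a fresh color.
Chromatic number = 2 + 1 = 3.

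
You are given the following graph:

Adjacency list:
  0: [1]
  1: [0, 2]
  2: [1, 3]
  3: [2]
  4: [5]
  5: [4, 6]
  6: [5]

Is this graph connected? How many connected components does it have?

Checking connectivity: the graph has 2 connected component(s).
Components: [[0, 1, 2, 3], [4, 5, 6]]. The graph is NOT connected.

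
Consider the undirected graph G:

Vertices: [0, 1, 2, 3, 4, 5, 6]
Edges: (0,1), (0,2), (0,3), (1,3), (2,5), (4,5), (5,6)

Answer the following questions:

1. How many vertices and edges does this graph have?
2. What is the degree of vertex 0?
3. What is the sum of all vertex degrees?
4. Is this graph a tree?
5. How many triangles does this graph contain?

Count: 7 vertices, 7 edges.
Vertex 0 has neighbors [1, 2, 3], degree = 3.
Handshaking lemma: 2 * 7 = 14.
A tree on 7 vertices has 6 edges. This graph has 7 edges (1 extra). Not a tree.
Number of triangles = 1.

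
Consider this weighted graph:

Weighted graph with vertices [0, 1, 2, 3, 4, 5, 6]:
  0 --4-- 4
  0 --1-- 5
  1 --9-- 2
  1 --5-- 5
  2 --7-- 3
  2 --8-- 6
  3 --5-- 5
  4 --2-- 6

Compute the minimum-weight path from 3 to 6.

Using Dijkstra's algorithm from vertex 3:
Shortest path: 3 -> 5 -> 0 -> 4 -> 6
Total weight: 5 + 1 + 4 + 2 = 12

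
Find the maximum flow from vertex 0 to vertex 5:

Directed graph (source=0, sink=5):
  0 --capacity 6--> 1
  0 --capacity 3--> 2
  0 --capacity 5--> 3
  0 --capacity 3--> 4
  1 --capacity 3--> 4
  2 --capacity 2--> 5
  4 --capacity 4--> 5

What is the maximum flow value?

Computing max flow:
  Flow on (0->1): 3/6
  Flow on (0->2): 2/3
  Flow on (0->4): 1/3
  Flow on (1->4): 3/3
  Flow on (2->5): 2/2
  Flow on (4->5): 4/4
Maximum flow = 6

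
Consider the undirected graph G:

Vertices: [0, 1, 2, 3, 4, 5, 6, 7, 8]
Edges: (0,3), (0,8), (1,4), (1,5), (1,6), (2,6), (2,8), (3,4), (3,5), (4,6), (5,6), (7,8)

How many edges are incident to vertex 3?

Vertex 3 has neighbors [0, 4, 5], so deg(3) = 3.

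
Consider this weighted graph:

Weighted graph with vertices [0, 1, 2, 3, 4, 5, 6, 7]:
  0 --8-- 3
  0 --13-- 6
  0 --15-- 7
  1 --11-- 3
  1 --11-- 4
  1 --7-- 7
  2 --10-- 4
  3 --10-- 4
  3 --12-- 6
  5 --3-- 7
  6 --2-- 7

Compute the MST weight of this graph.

Applying Kruskal's algorithm (sort edges by weight, add if no cycle):
  Add (6,7) w=2
  Add (5,7) w=3
  Add (1,7) w=7
  Add (0,3) w=8
  Add (2,4) w=10
  Add (3,4) w=10
  Add (1,4) w=11
  Skip (1,3) w=11 (creates cycle)
  Skip (3,6) w=12 (creates cycle)
  Skip (0,6) w=13 (creates cycle)
  Skip (0,7) w=15 (creates cycle)
MST weight = 51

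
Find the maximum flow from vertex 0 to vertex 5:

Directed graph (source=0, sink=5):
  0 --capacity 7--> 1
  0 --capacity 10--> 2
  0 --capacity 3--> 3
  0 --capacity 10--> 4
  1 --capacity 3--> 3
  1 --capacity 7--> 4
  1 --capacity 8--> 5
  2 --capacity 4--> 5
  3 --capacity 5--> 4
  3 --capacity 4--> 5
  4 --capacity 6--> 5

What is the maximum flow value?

Computing max flow:
  Flow on (0->1): 7/7
  Flow on (0->2): 4/10
  Flow on (0->3): 3/3
  Flow on (0->4): 6/10
  Flow on (1->5): 7/8
  Flow on (2->5): 4/4
  Flow on (3->5): 3/4
  Flow on (4->5): 6/6
Maximum flow = 20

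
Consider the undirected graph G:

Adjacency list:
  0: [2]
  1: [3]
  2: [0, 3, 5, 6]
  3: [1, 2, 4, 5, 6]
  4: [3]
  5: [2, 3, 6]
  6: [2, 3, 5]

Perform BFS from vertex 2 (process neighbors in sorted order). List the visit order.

BFS from vertex 2 (neighbors processed in ascending order):
Visit order: 2, 0, 3, 5, 6, 1, 4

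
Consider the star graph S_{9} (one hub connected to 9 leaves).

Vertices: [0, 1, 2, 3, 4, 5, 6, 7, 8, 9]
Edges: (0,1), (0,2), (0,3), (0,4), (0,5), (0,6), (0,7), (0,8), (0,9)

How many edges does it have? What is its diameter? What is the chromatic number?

Star graph S_{9}: the hub connects to all 9 leaves.
Edges = 9.
Diameter = 2 (any leaf to hub is 1, leaf to leaf through hub is 2).
Star graphs are bipartite (hub vs leaves), so chromatic number = 2.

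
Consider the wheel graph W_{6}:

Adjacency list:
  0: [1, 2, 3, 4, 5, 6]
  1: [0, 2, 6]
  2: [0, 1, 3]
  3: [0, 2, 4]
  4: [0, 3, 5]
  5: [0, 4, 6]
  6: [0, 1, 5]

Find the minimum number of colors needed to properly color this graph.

W_{6} = C_{6} plus a hub adjacent to every cycle vertex.
The outer cycle needs 2 colors (even cycle); the hub is adjacent to all of them so needs a fresh color.
Chromatic number = 2 + 1 = 3.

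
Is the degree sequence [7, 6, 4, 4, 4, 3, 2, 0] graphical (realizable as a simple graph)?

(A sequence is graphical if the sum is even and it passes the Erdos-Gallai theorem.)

Sum of degrees = 30. Sum is even but fails Erdos-Gallai. The sequence is NOT graphical.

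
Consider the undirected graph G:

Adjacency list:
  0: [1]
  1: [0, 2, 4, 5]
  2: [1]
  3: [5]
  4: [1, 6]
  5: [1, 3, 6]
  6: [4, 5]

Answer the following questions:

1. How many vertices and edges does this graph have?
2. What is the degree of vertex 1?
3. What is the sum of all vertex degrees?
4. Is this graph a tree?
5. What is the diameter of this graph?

Count: 7 vertices, 7 edges.
Vertex 1 has neighbors [0, 2, 4, 5], degree = 4.
Handshaking lemma: 2 * 7 = 14.
A tree on 7 vertices has 6 edges. This graph has 7 edges (1 extra). Not a tree.
Diameter (longest shortest path) = 3.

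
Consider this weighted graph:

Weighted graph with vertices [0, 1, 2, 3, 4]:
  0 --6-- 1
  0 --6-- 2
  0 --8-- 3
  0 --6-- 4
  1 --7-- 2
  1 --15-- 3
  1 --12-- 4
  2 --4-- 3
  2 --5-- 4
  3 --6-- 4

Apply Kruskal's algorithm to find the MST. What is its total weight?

Applying Kruskal's algorithm (sort edges by weight, add if no cycle):
  Add (2,3) w=4
  Add (2,4) w=5
  Add (0,2) w=6
  Skip (0,4) w=6 (creates cycle)
  Add (0,1) w=6
  Skip (3,4) w=6 (creates cycle)
  Skip (1,2) w=7 (creates cycle)
  Skip (0,3) w=8 (creates cycle)
  Skip (1,4) w=12 (creates cycle)
  Skip (1,3) w=15 (creates cycle)
MST weight = 21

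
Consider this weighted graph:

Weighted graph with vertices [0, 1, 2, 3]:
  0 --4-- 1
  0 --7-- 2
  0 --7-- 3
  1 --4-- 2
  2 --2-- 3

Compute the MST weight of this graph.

Applying Kruskal's algorithm (sort edges by weight, add if no cycle):
  Add (2,3) w=2
  Add (0,1) w=4
  Add (1,2) w=4
  Skip (0,3) w=7 (creates cycle)
  Skip (0,2) w=7 (creates cycle)
MST weight = 10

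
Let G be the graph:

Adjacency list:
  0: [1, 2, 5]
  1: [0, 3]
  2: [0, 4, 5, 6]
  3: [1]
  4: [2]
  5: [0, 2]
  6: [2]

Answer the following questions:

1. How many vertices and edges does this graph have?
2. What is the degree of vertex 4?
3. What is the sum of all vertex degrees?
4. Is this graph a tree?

Count: 7 vertices, 7 edges.
Vertex 4 has neighbors [2], degree = 1.
Handshaking lemma: 2 * 7 = 14.
A tree on 7 vertices has 6 edges. This graph has 7 edges (1 extra). Not a tree.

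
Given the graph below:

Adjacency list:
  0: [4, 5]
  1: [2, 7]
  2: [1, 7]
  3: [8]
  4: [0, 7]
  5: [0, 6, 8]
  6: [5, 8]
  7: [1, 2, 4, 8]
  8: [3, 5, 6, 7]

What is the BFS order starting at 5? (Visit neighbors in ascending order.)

BFS from vertex 5 (neighbors processed in ascending order):
Visit order: 5, 0, 6, 8, 4, 3, 7, 1, 2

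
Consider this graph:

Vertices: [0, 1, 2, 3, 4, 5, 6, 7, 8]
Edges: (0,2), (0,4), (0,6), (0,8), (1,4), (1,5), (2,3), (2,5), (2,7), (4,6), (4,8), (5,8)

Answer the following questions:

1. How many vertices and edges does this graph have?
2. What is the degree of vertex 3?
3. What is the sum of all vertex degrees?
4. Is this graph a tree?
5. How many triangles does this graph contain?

Count: 9 vertices, 12 edges.
Vertex 3 has neighbors [2], degree = 1.
Handshaking lemma: 2 * 12 = 24.
A tree on 9 vertices has 8 edges. This graph has 12 edges (4 extra). Not a tree.
Number of triangles = 2.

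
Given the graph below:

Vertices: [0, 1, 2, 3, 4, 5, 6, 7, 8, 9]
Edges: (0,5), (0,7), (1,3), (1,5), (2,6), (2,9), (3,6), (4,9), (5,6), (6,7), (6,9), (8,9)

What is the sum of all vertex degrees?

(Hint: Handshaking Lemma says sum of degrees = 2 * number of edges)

Count edges: 12 edges.
By Handshaking Lemma: sum of degrees = 2 * 12 = 24.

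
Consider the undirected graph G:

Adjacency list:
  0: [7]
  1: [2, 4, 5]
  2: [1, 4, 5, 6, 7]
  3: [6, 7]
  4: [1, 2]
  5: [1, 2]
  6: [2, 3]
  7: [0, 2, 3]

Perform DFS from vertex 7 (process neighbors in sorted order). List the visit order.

DFS from vertex 7 (neighbors processed in ascending order):
Visit order: 7, 0, 2, 1, 4, 5, 6, 3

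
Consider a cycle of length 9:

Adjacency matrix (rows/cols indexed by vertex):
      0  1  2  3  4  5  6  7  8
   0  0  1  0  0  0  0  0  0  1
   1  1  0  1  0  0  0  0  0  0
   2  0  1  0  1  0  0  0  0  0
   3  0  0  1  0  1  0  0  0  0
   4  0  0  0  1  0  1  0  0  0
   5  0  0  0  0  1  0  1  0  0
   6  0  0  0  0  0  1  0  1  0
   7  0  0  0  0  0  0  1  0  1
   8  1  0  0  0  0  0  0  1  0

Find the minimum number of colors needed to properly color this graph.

This is an odd cycle (C_9). Odd cycles are not bipartite (any 2-coloring forces two adjacent vertices to match), and 3 colors suffice.
Chromatic number = 3.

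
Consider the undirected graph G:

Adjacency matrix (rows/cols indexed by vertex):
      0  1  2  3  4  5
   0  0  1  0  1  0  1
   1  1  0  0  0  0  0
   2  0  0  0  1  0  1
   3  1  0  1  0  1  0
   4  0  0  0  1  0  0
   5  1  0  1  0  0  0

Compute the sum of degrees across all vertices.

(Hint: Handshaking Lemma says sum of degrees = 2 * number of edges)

Count edges: 6 edges.
By Handshaking Lemma: sum of degrees = 2 * 6 = 12.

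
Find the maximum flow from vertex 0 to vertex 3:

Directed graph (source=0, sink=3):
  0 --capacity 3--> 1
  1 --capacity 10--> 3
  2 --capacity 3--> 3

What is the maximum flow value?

Computing max flow:
  Flow on (0->1): 3/3
  Flow on (1->3): 3/10
Maximum flow = 3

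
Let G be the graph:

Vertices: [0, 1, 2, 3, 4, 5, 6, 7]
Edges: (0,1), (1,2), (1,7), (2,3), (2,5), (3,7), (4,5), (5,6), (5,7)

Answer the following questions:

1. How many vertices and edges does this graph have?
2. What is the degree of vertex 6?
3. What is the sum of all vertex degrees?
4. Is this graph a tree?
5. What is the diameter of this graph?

Count: 8 vertices, 9 edges.
Vertex 6 has neighbors [5], degree = 1.
Handshaking lemma: 2 * 9 = 18.
A tree on 8 vertices has 7 edges. This graph has 9 edges (2 extra). Not a tree.
Diameter (longest shortest path) = 4.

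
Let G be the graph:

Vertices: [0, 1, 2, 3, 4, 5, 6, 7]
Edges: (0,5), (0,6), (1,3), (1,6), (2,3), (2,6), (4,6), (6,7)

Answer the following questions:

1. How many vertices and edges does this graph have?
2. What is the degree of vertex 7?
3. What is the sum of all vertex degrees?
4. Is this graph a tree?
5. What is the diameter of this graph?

Count: 8 vertices, 8 edges.
Vertex 7 has neighbors [6], degree = 1.
Handshaking lemma: 2 * 8 = 16.
A tree on 8 vertices has 7 edges. This graph has 8 edges (1 extra). Not a tree.
Diameter (longest shortest path) = 4.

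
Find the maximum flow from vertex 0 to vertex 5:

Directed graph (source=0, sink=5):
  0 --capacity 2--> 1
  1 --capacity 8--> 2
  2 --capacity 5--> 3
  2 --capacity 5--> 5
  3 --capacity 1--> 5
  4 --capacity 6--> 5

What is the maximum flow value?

Computing max flow:
  Flow on (0->1): 2/2
  Flow on (1->2): 2/8
  Flow on (2->5): 2/5
Maximum flow = 2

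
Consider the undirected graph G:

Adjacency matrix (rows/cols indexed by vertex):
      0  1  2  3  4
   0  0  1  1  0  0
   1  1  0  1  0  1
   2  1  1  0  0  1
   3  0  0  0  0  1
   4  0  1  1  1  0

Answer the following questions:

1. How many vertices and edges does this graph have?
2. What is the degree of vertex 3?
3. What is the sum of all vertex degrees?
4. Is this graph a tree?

Count: 5 vertices, 6 edges.
Vertex 3 has neighbors [4], degree = 1.
Handshaking lemma: 2 * 6 = 12.
A tree on 5 vertices has 4 edges. This graph has 6 edges (2 extra). Not a tree.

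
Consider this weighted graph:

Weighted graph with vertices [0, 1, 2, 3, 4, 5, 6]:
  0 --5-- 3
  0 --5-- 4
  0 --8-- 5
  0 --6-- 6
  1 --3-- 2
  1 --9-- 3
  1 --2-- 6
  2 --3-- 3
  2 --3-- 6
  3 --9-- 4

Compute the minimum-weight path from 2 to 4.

Using Dijkstra's algorithm from vertex 2:
Shortest path: 2 -> 3 -> 4
Total weight: 3 + 9 = 12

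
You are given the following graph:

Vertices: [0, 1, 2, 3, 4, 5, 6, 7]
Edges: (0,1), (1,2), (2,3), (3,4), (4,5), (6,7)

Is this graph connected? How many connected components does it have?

Checking connectivity: the graph has 2 connected component(s).
Components: [[0, 1, 2, 3, 4, 5], [6, 7]]. The graph is NOT connected.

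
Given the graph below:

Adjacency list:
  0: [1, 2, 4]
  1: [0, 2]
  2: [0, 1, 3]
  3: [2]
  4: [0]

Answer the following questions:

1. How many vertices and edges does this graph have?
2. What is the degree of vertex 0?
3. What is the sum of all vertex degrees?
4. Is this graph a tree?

Count: 5 vertices, 5 edges.
Vertex 0 has neighbors [1, 2, 4], degree = 3.
Handshaking lemma: 2 * 5 = 10.
A tree on 5 vertices has 4 edges. This graph has 5 edges (1 extra). Not a tree.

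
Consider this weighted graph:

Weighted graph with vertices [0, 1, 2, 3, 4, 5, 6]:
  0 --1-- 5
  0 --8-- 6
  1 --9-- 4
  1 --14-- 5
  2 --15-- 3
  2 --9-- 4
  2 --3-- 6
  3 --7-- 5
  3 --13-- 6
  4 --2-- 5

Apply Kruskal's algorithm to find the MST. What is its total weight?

Applying Kruskal's algorithm (sort edges by weight, add if no cycle):
  Add (0,5) w=1
  Add (4,5) w=2
  Add (2,6) w=3
  Add (3,5) w=7
  Add (0,6) w=8
  Add (1,4) w=9
  Skip (2,4) w=9 (creates cycle)
  Skip (3,6) w=13 (creates cycle)
  Skip (1,5) w=14 (creates cycle)
  Skip (2,3) w=15 (creates cycle)
MST weight = 30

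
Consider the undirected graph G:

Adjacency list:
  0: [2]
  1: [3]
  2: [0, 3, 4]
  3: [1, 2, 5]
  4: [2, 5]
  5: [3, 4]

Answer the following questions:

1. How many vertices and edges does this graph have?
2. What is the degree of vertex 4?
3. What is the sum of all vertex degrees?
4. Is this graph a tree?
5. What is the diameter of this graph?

Count: 6 vertices, 6 edges.
Vertex 4 has neighbors [2, 5], degree = 2.
Handshaking lemma: 2 * 6 = 12.
A tree on 6 vertices has 5 edges. This graph has 6 edges (1 extra). Not a tree.
Diameter (longest shortest path) = 3.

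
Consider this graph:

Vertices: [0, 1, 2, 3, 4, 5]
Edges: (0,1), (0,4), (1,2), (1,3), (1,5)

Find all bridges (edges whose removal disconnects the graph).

A bridge is an edge whose removal increases the number of connected components.
Bridges found: (0,1), (0,4), (1,2), (1,3), (1,5)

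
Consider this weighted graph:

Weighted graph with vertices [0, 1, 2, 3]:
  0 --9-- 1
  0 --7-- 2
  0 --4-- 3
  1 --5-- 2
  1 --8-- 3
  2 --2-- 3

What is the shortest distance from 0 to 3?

Using Dijkstra's algorithm from vertex 0:
Shortest path: 0 -> 3
Total weight: 4 = 4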